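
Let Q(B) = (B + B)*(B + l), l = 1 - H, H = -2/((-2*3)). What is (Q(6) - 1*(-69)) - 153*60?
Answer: -9031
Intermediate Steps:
H = 1/3 (H = -2/(-6) = -2*(-1/6) = 1/3 ≈ 0.33333)
l = 2/3 (l = 1 - 1*1/3 = 1 - 1/3 = 2/3 ≈ 0.66667)
Q(B) = 2*B*(2/3 + B) (Q(B) = (B + B)*(B + 2/3) = (2*B)*(2/3 + B) = 2*B*(2/3 + B))
(Q(6) - 1*(-69)) - 153*60 = ((2/3)*6*(2 + 3*6) - 1*(-69)) - 153*60 = ((2/3)*6*(2 + 18) + 69) - 9180 = ((2/3)*6*20 + 69) - 9180 = (80 + 69) - 9180 = 149 - 9180 = -9031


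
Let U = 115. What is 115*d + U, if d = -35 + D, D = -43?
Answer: -8855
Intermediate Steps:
d = -78 (d = -35 - 43 = -78)
115*d + U = 115*(-78) + 115 = -8970 + 115 = -8855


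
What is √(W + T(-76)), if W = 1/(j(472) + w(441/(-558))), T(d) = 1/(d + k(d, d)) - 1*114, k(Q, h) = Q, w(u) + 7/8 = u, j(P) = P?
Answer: I*√8959140778313334/8864868 ≈ 10.677*I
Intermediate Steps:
w(u) = -7/8 + u
T(d) = -114 + 1/(2*d) (T(d) = 1/(d + d) - 1*114 = 1/(2*d) - 114 = -114 + 1/(2*d))
W = 248/116643 (W = 1/(472 + (-7/8 + 441/(-558))) = 1/(472 + (-7/8 + 441*(-1/558))) = 1/(472 + (-7/8 - 49/62)) = 1/(472 - 413/248) = 1/(116643/248) = 248/116643 ≈ 0.0021261)
√(W + T(-76)) = √(248/116643 + (-114 + (½)/(-76))) = √(248/116643 + (-114 + (½)*(-1/76))) = √(248/116643 + (-114 - 1/152)) = √(248/116643 - 17329/152) = √(-2021268851/17729736) = I*√8959140778313334/8864868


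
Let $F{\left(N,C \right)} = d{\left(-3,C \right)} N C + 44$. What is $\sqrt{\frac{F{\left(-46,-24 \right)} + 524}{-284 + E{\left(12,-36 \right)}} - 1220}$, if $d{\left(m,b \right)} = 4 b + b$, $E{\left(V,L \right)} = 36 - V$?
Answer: $\frac{i \sqrt{3010930}}{65} \approx 26.695 i$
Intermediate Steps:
$d{\left(m,b \right)} = 5 b$
$F{\left(N,C \right)} = 44 + 5 N C^{2}$ ($F{\left(N,C \right)} = 5 C N C + 44 = 5 N C^{2} + 44 = 44 + 5 N C^{2}$)
$\sqrt{\frac{F{\left(-46,-24 \right)} + 524}{-284 + E{\left(12,-36 \right)}} - 1220} = \sqrt{\frac{\left(44 + 5 \left(-46\right) \left(-24\right)^{2}\right) + 524}{-284 + \left(36 - 12\right)} - 1220} = \sqrt{\frac{\left(44 + 5 \left(-46\right) 576\right) + 524}{-284 + \left(36 - 12\right)} - 1220} = \sqrt{\frac{\left(44 - 132480\right) + 524}{-284 + 24} - 1220} = \sqrt{\frac{-132436 + 524}{-260} - 1220} = \sqrt{\left(-131912\right) \left(- \frac{1}{260}\right) - 1220} = \sqrt{\frac{32978}{65} - 1220} = \sqrt{- \frac{46322}{65}} = \frac{i \sqrt{3010930}}{65}$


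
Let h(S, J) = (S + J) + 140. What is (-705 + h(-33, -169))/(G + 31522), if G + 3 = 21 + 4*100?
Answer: -767/31940 ≈ -0.024014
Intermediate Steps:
G = 418 (G = -3 + (21 + 4*100) = -3 + (21 + 400) = -3 + 421 = 418)
h(S, J) = 140 + J + S (h(S, J) = (J + S) + 140 = 140 + J + S)
(-705 + h(-33, -169))/(G + 31522) = (-705 + (140 - 169 - 33))/(418 + 31522) = (-705 - 62)/31940 = -767*1/31940 = -767/31940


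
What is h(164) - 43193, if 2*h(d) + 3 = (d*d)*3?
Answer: -5701/2 ≈ -2850.5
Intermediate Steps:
h(d) = -3/2 + 3*d**2/2 (h(d) = -3/2 + ((d*d)*3)/2 = -3/2 + (d**2*3)/2 = -3/2 + (3*d**2)/2 = -3/2 + 3*d**2/2)
h(164) - 43193 = (-3/2 + (3/2)*164**2) - 43193 = (-3/2 + (3/2)*26896) - 43193 = (-3/2 + 40344) - 43193 = 80685/2 - 43193 = -5701/2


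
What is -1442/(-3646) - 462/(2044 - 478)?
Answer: 47810/475803 ≈ 0.10048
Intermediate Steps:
-1442/(-3646) - 462/(2044 - 478) = -1442*(-1/3646) - 462/1566 = 721/1823 - 462*1/1566 = 721/1823 - 77/261 = 47810/475803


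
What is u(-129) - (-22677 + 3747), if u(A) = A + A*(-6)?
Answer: 19575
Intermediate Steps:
u(A) = -5*A (u(A) = A - 6*A = -5*A)
u(-129) - (-22677 + 3747) = -5*(-129) - (-22677 + 3747) = 645 - 1*(-18930) = 645 + 18930 = 19575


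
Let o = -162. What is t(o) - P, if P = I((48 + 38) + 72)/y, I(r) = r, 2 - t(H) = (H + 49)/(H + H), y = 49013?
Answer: 26170763/15880212 ≈ 1.6480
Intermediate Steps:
t(H) = 2 - (49 + H)/(2*H) (t(H) = 2 - (H + 49)/(H + H) = 2 - (49 + H)/(2*H))
P = 158/49013 (P = ((48 + 38) + 72)/49013 = (86 + 72)*(1/49013) = 158*(1/49013) = 158/49013 ≈ 0.0032236)
t(o) - P = (½)*(-49 + 3*(-162))/(-162) - 1*158/49013 = (½)*(-1/162)*(-49 - 486) - 158/49013 = (½)*(-1/162)*(-535) - 158/49013 = 535/324 - 158/49013 = 26170763/15880212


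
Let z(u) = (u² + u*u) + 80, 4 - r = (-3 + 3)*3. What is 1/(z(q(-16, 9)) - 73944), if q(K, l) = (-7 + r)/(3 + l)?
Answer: -8/590911 ≈ -1.3538e-5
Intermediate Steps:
r = 4 (r = 4 - (-3 + 3)*3 = 4 - 0*3 = 4 - 1*0 = 4 + 0 = 4)
q(K, l) = -3/(3 + l) (q(K, l) = (-7 + 4)/(3 + l) = -3/(3 + l))
z(u) = 80 + 2*u² (z(u) = (u² + u²) + 80 = 2*u² + 80 = 80 + 2*u²)
1/(z(q(-16, 9)) - 73944) = 1/((80 + 2*(-3/(3 + 9))²) - 73944) = 1/((80 + 2*(-3/12)²) - 73944) = 1/((80 + 2*(-3*1/12)²) - 73944) = 1/((80 + 2*(-¼)²) - 73944) = 1/((80 + 2*(1/16)) - 73944) = 1/((80 + ⅛) - 73944) = 1/(641/8 - 73944) = 1/(-590911/8) = -8/590911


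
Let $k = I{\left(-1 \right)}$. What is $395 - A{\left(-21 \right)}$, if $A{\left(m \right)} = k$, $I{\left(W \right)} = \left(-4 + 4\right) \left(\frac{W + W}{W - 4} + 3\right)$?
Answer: $395$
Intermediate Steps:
$I{\left(W \right)} = 0$ ($I{\left(W \right)} = 0 \left(\frac{2 W}{-4 + W} + 3\right) = 0 \left(3 + \frac{2 W}{-4 + W}\right) = 0$)
$k = 0$
$A{\left(m \right)} = 0$
$395 - A{\left(-21 \right)} = 395 - 0 = 395 + 0 = 395$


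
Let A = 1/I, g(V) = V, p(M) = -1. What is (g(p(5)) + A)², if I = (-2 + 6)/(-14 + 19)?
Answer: 1/16 ≈ 0.062500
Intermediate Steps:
I = ⅘ (I = 4/5 = 4*(⅕) = ⅘ ≈ 0.80000)
A = 5/4 (A = 1/(⅘) = 5/4 ≈ 1.2500)
(g(p(5)) + A)² = (-1 + 5/4)² = (¼)² = 1/16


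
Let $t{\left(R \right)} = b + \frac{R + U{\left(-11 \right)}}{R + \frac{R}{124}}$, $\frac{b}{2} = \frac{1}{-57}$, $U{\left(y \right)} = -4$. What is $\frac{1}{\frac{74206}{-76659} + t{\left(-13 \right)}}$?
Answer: $\frac{215167875}{63289888} \approx 3.3997$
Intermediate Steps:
$b = - \frac{2}{57}$ ($b = \frac{2}{-57} = 2 \left(- \frac{1}{57}\right) = - \frac{2}{57} \approx -0.035088$)
$t{\left(R \right)} = - \frac{2}{57} + \frac{124 \left(-4 + R\right)}{125 R}$ ($t{\left(R \right)} = - \frac{2}{57} + \frac{R - 4}{R + \frac{R}{124}} = - \frac{2}{57} + \frac{-4 + R}{R + R \frac{1}{124}} = - \frac{2}{57} + \frac{-4 + R}{R + \frac{R}{124}} = - \frac{2}{57} + \frac{-4 + R}{\frac{125}{124} R} = - \frac{2}{57} + \left(-4 + R\right) \frac{124}{125 R} = - \frac{2}{57} + \frac{124 \left(-4 + R\right)}{125 R}$)
$\frac{1}{\frac{74206}{-76659} + t{\left(-13 \right)}} = \frac{1}{\frac{74206}{-76659} + \frac{2 \left(-14136 + 3409 \left(-13\right)\right)}{7125 \left(-13\right)}} = \frac{1}{74206 \left(- \frac{1}{76659}\right) + \frac{2}{7125} \left(- \frac{1}{13}\right) \left(-14136 - 44317\right)} = \frac{1}{- \frac{6746}{6969} + \frac{2}{7125} \left(- \frac{1}{13}\right) \left(-58453\right)} = \frac{1}{- \frac{6746}{6969} + \frac{116906}{92625}} = \frac{1}{\frac{63289888}{215167875}} = \frac{215167875}{63289888}$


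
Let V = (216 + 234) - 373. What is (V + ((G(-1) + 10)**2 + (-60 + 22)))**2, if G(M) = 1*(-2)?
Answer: 10609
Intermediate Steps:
G(M) = -2
V = 77 (V = 450 - 373 = 77)
(V + ((G(-1) + 10)**2 + (-60 + 22)))**2 = (77 + ((-2 + 10)**2 + (-60 + 22)))**2 = (77 + (8**2 - 38))**2 = (77 + (64 - 38))**2 = (77 + 26)**2 = 103**2 = 10609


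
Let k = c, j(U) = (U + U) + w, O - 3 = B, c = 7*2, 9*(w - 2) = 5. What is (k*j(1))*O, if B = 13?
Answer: 9184/9 ≈ 1020.4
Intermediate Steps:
w = 23/9 (w = 2 + (⅑)*5 = 2 + 5/9 = 23/9 ≈ 2.5556)
c = 14
O = 16 (O = 3 + 13 = 16)
j(U) = 23/9 + 2*U (j(U) = (U + U) + 23/9 = 2*U + 23/9 = 23/9 + 2*U)
k = 14
(k*j(1))*O = (14*(23/9 + 2*1))*16 = (14*(23/9 + 2))*16 = (14*(41/9))*16 = (574/9)*16 = 9184/9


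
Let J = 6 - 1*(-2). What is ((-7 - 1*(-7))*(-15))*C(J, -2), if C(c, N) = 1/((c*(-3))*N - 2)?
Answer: 0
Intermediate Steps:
J = 8 (J = 6 + 2 = 8)
C(c, N) = 1/(-2 - 3*N*c) (C(c, N) = 1/((-3*c)*N - 2) = 1/(-3*N*c - 2) = 1/(-2 - 3*N*c))
((-7 - 1*(-7))*(-15))*C(J, -2) = ((-7 - 1*(-7))*(-15))*(-1/(2 + 3*(-2)*8)) = ((-7 + 7)*(-15))*(-1/(2 - 48)) = (0*(-15))*(-1/(-46)) = 0*(-1*(-1/46)) = 0*(1/46) = 0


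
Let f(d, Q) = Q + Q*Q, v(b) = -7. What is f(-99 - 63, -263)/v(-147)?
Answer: -68906/7 ≈ -9843.7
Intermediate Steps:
f(d, Q) = Q + Q**2
f(-99 - 63, -263)/v(-147) = -263*(1 - 263)/(-7) = -263*(-262)*(-1/7) = 68906*(-1/7) = -68906/7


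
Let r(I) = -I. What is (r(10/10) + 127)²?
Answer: 15876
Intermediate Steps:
(r(10/10) + 127)² = (-10/10 + 127)² = (-1*1 + 127)² = (-1 + 127)² = 126² = 15876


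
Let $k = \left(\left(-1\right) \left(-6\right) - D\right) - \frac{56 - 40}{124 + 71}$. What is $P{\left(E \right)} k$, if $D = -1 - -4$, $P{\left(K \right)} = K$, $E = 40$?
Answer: $\frac{4552}{39} \approx 116.72$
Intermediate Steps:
$D = 3$ ($D = -1 + 4 = 3$)
$k = \frac{569}{195}$ ($k = \left(\left(-1\right) \left(-6\right) - 3\right) - \frac{56 - 40}{124 + 71} = \left(6 - 3\right) - \frac{16}{195} = 3 - 16 \cdot \frac{1}{195} = 3 - \frac{16}{195} = \frac{569}{195} \approx 2.9179$)
$P{\left(E \right)} k = 40 \cdot \frac{569}{195} = \frac{4552}{39}$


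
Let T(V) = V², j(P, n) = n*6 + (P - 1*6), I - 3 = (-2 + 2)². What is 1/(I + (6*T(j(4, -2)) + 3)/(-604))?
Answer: 604/633 ≈ 0.95419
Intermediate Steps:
I = 3 (I = 3 + (-2 + 2)² = 3 + 0² = 3 + 0 = 3)
j(P, n) = -6 + P + 6*n (j(P, n) = 6*n + (P - 6) = 6*n + (-6 + P) = -6 + P + 6*n)
1/(I + (6*T(j(4, -2)) + 3)/(-604)) = 1/(3 + (6*(-6 + 4 + 6*(-2))² + 3)/(-604)) = 1/(3 + (6*(-6 + 4 - 12)² + 3)*(-1/604)) = 1/(3 + (6*(-14)² + 3)*(-1/604)) = 1/(3 + (6*196 + 3)*(-1/604)) = 1/(3 + (1176 + 3)*(-1/604)) = 1/(3 + 1179*(-1/604)) = 1/(3 - 1179/604) = 1/(633/604) = 604/633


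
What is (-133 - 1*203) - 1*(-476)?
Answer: 140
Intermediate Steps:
(-133 - 1*203) - 1*(-476) = (-133 - 203) + 476 = -336 + 476 = 140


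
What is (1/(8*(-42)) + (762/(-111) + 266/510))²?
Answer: 4997062338921/124073017600 ≈ 40.275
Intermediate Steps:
(1/(8*(-42)) + (762/(-111) + 266/510))² = (1/(-336) + (762*(-1/111) + 266*(1/510)))² = (-1/336 + (-254/37 + 133/255))² = (-1/336 - 59849/9435)² = (-2235411/352240)² = 4997062338921/124073017600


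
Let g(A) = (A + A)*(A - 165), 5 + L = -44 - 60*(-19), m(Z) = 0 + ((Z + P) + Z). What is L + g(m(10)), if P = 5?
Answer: -5909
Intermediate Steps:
m(Z) = 5 + 2*Z (m(Z) = 0 + ((Z + 5) + Z) = 0 + ((5 + Z) + Z) = 0 + (5 + 2*Z) = 5 + 2*Z)
L = 1091 (L = -5 + (-44 - 60*(-19)) = -5 + (-44 + 1140) = -5 + 1096 = 1091)
g(A) = 2*A*(-165 + A) (g(A) = (2*A)*(-165 + A) = 2*A*(-165 + A))
L + g(m(10)) = 1091 + 2*(5 + 2*10)*(-165 + (5 + 2*10)) = 1091 + 2*(5 + 20)*(-165 + (5 + 20)) = 1091 + 2*25*(-165 + 25) = 1091 + 2*25*(-140) = 1091 - 7000 = -5909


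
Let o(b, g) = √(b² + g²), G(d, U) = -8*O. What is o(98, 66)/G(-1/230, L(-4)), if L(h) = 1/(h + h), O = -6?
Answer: √3490/24 ≈ 2.4615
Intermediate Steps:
L(h) = 1/(2*h)
G(d, U) = 48 (G(d, U) = -8*(-6) = 48)
o(98, 66)/G(-1/230, L(-4)) = √(98² + 66²)/48 = √(9604 + 4356)*(1/48) = √13960*(1/48) = (2*√3490)*(1/48) = √3490/24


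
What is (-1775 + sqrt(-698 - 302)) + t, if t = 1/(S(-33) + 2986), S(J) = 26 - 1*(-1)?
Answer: -5348074/3013 + 10*I*sqrt(10) ≈ -1775.0 + 31.623*I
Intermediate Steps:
S(J) = 27 (S(J) = 26 + 1 = 27)
t = 1/3013 (t = 1/(27 + 2986) = 1/3013 ≈ 0.00033189)
(-1775 + sqrt(-698 - 302)) + t = (-1775 + sqrt(-698 - 302)) + 1/3013 = (-1775 + sqrt(-1000)) + 1/3013 = (-1775 + 10*I*sqrt(10)) + 1/3013 = -5348074/3013 + 10*I*sqrt(10)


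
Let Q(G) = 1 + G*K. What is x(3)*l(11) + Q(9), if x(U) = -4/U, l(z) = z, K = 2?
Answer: 13/3 ≈ 4.3333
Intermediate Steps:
Q(G) = 1 + 2*G (Q(G) = 1 + G*2 = 1 + 2*G)
x(3)*l(11) + Q(9) = -4/3*11 + (1 + 2*9) = -4*⅓*11 + (1 + 18) = -4/3*11 + 19 = -44/3 + 19 = 13/3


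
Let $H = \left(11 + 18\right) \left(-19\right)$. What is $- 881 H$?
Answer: $485431$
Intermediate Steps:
$H = -551$ ($H = 29 \left(-19\right) = -551$)
$- 881 H = \left(-881\right) \left(-551\right) = 485431$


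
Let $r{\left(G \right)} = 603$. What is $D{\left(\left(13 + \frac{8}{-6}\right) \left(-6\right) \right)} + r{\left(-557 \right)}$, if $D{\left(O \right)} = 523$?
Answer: $1126$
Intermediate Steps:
$D{\left(\left(13 + \frac{8}{-6}\right) \left(-6\right) \right)} + r{\left(-557 \right)} = 523 + 603 = 1126$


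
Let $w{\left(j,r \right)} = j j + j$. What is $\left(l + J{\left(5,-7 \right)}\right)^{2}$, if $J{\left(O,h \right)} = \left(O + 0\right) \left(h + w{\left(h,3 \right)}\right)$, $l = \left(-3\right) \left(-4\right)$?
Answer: $34969$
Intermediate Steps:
$l = 12$
$w{\left(j,r \right)} = j + j^{2}$ ($w{\left(j,r \right)} = j^{2} + j = j + j^{2}$)
$J{\left(O,h \right)} = O \left(h + h \left(1 + h\right)\right)$ ($J{\left(O,h \right)} = \left(O + 0\right) \left(h + h \left(1 + h\right)\right) = O \left(h + h \left(1 + h\right)\right)$)
$\left(l + J{\left(5,-7 \right)}\right)^{2} = \left(12 + 5 \left(-7\right) \left(2 - 7\right)\right)^{2} = \left(12 + 5 \left(-7\right) \left(-5\right)\right)^{2} = \left(12 + 175\right)^{2} = 187^{2} = 34969$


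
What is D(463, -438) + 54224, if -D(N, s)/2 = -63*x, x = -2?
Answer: 53972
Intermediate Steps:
D(N, s) = -252 (D(N, s) = -(-126)*(-2) = -2*126 = -252)
D(463, -438) + 54224 = -252 + 54224 = 53972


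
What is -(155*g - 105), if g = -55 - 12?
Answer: 10490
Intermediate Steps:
g = -67
-(155*g - 105) = -(155*(-67) - 105) = -(-10385 - 105) = -1*(-10490) = 10490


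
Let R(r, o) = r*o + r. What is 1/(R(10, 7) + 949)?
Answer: 1/1029 ≈ 0.00097182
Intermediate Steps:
R(r, o) = r + o*r (R(r, o) = o*r + r = r + o*r)
1/(R(10, 7) + 949) = 1/(10*(1 + 7) + 949) = 1/(10*8 + 949) = 1/(80 + 949) = 1/1029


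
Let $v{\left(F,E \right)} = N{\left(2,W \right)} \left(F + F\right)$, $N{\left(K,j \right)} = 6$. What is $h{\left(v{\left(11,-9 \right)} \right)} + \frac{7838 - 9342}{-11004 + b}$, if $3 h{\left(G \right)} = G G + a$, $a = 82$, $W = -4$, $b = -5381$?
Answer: $\frac{286840322}{49155} \approx 5835.4$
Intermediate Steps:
$v{\left(F,E \right)} = 12 F$ ($v{\left(F,E \right)} = 6 \left(F + F\right) = 6 \cdot 2 F = 12 F$)
$h{\left(G \right)} = \frac{82}{3} + \frac{G^{2}}{3}$ ($h{\left(G \right)} = \frac{G G + 82}{3} = \frac{G^{2} + 82}{3} = \frac{82 + G^{2}}{3} = \frac{82}{3} + \frac{G^{2}}{3}$)
$h{\left(v{\left(11,-9 \right)} \right)} + \frac{7838 - 9342}{-11004 + b} = \left(\frac{82}{3} + \frac{\left(12 \cdot 11\right)^{2}}{3}\right) + \frac{7838 - 9342}{-11004 - 5381} = \left(\frac{82}{3} + \frac{132^{2}}{3}\right) - \frac{1504}{-16385} = \left(\frac{82}{3} + \frac{1}{3} \cdot 17424\right) - - \frac{1504}{16385} = \left(\frac{82}{3} + 5808\right) + \frac{1504}{16385} = \frac{17506}{3} + \frac{1504}{16385} = \frac{286840322}{49155}$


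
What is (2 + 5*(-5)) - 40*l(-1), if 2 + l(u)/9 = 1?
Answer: 337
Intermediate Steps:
l(u) = -9 (l(u) = -18 + 9*1 = -18 + 9 = -9)
(2 + 5*(-5)) - 40*l(-1) = (2 + 5*(-5)) - 40*(-9) = (2 - 25) + 360 = -23 + 360 = 337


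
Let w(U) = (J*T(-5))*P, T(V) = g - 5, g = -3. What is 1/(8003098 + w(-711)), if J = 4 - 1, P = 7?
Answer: 1/8002930 ≈ 1.2495e-7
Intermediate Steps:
J = 3
T(V) = -8 (T(V) = -3 - 5 = -8)
w(U) = -168 (w(U) = (3*(-8))*7 = -24*7 = -168)
1/(8003098 + w(-711)) = 1/(8003098 - 168) = 1/8002930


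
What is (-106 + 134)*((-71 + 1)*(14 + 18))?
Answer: -62720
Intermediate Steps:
(-106 + 134)*((-71 + 1)*(14 + 18)) = 28*(-70*32) = 28*(-2240) = -62720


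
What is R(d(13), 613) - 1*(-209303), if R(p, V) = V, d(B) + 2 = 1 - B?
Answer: 209916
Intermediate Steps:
d(B) = -1 - B (d(B) = -2 + (1 - B) = -1 - B)
R(d(13), 613) - 1*(-209303) = 613 - 1*(-209303) = 613 + 209303 = 209916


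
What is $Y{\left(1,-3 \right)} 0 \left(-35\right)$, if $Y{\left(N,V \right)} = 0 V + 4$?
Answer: $0$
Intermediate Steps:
$Y{\left(N,V \right)} = 4$ ($Y{\left(N,V \right)} = 0 + 4 = 4$)
$Y{\left(1,-3 \right)} 0 \left(-35\right) = 4 \cdot 0 \left(-35\right) = 0 \left(-35\right) = 0$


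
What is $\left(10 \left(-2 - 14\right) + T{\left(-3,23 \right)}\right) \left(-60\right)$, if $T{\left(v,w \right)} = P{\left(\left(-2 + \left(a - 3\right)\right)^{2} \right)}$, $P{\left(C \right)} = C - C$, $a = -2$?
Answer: $9600$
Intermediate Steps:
$P{\left(C \right)} = 0$
$T{\left(v,w \right)} = 0$
$\left(10 \left(-2 - 14\right) + T{\left(-3,23 \right)}\right) \left(-60\right) = \left(10 \left(-2 - 14\right) + 0\right) \left(-60\right) = \left(10 \left(-16\right) + 0\right) \left(-60\right) = \left(-160 + 0\right) \left(-60\right) = \left(-160\right) \left(-60\right) = 9600$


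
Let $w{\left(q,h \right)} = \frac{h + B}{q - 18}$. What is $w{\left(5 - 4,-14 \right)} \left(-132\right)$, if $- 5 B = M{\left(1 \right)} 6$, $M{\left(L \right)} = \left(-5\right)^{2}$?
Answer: $- \frac{5808}{17} \approx -341.65$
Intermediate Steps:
$M{\left(L \right)} = 25$
$B = -30$ ($B = - \frac{25 \cdot 6}{5} = \left(- \frac{1}{5}\right) 150 = -30$)
$w{\left(q,h \right)} = \frac{-30 + h}{-18 + q}$ ($w{\left(q,h \right)} = \frac{h - 30}{q - 18} = \frac{-30 + h}{q - 18} = \frac{-30 + h}{-18 + q}$)
$w{\left(5 - 4,-14 \right)} \left(-132\right) = \frac{-30 - 14}{-18 + \left(5 - 4\right)} \left(-132\right) = \frac{1}{-18 + 1} \left(-44\right) \left(-132\right) = \frac{1}{-17} \left(-44\right) \left(-132\right) = \left(- \frac{1}{17}\right) \left(-44\right) \left(-132\right) = \frac{44}{17} \left(-132\right) = - \frac{5808}{17}$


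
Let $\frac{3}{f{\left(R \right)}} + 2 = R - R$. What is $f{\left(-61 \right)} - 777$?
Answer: $- \frac{1557}{2} \approx -778.5$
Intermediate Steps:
$f{\left(R \right)} = - \frac{3}{2}$ ($f{\left(R \right)} = \frac{3}{-2 + \left(R - R\right)} = \frac{3}{-2 + 0} = \frac{3}{-2} = 3 \left(- \frac{1}{2}\right) = - \frac{3}{2}$)
$f{\left(-61 \right)} - 777 = - \frac{3}{2} - 777 = - \frac{1557}{2}$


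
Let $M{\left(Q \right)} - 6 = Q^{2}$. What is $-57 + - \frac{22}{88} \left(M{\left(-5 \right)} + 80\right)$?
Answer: $- \frac{339}{4} \approx -84.75$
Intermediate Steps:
$M{\left(Q \right)} = 6 + Q^{2}$
$-57 + - \frac{22}{88} \left(M{\left(-5 \right)} + 80\right) = -57 + - \frac{22}{88} \left(\left(6 + \left(-5\right)^{2}\right) + 80\right) = -57 + \left(-22\right) \frac{1}{88} \left(\left(6 + 25\right) + 80\right) = -57 - \frac{31 + 80}{4} = -57 - \frac{111}{4} = - \frac{339}{4}$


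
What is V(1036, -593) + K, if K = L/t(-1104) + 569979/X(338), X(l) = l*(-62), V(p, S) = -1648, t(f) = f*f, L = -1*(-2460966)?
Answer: -1780647202649/1064229504 ≈ -1673.2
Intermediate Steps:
L = 2460966
t(f) = f²
X(l) = -62*l
K = -26796980057/1064229504 (K = 2460966/((-1104)²) + 569979/((-62*338)) = 2460966/1218816 + 569979/(-20956) = 2460966*(1/1218816) + 569979*(-1/20956) = 410161/203136 - 569979/20956 = -26796980057/1064229504 ≈ -25.180)
V(1036, -593) + K = -1648 - 26796980057/1064229504 = -1780647202649/1064229504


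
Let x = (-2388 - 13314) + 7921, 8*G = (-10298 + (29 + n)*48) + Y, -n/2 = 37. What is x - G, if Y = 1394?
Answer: -6398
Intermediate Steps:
n = -74 (n = -2*37 = -74)
G = -1383 (G = ((-10298 + (29 - 74)*48) + 1394)/8 = ((-10298 - 45*48) + 1394)/8 = ((-10298 - 2160) + 1394)/8 = (-12458 + 1394)/8 = (1/8)*(-11064) = -1383)
x = -7781 (x = -15702 + 7921 = -7781)
x - G = -7781 - 1*(-1383) = -7781 + 1383 = -6398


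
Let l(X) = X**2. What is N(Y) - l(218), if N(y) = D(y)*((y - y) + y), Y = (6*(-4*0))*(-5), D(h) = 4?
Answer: -47524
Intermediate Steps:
Y = 0 (Y = (6*0)*(-5) = 0*(-5) = 0)
N(y) = 4*y (N(y) = 4*((y - y) + y) = 4*(0 + y) = 4*y)
N(Y) - l(218) = 4*0 - 1*218**2 = 0 - 1*47524 = 0 - 47524 = -47524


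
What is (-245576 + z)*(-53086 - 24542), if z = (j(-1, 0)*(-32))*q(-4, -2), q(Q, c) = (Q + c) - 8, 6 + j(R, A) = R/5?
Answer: 96395966304/5 ≈ 1.9279e+10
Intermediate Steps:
j(R, A) = -6 + R/5
q(Q, c) = -8 + Q + c
z = -13888/5 (z = ((-6 + (⅕)*(-1))*(-32))*(-8 - 4 - 2) = ((-6 - ⅕)*(-32))*(-14) = -31/5*(-32)*(-14) = (992/5)*(-14) = -13888/5 ≈ -2777.6)
(-245576 + z)*(-53086 - 24542) = (-245576 - 13888/5)*(-53086 - 24542) = -1241768/5*(-77628) = 96395966304/5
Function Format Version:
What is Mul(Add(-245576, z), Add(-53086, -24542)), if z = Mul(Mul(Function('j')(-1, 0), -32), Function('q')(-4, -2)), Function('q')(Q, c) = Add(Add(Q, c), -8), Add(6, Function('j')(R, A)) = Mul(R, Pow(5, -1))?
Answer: Rational(96395966304, 5) ≈ 1.9279e+10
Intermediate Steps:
Function('j')(R, A) = Add(-6, Mul(Rational(1, 5), R)) (Function('j')(R, A) = Add(-6, Mul(R, Pow(5, -1))) = Add(-6, Mul(R, Rational(1, 5))) = Add(-6, Mul(Rational(1, 5), R)))
Function('q')(Q, c) = Add(-8, Q, c)
z = Rational(-13888, 5) (z = Mul(Mul(Add(-6, Mul(Rational(1, 5), -1)), -32), Add(-8, -4, -2)) = Mul(Mul(Add(-6, Rational(-1, 5)), -32), -14) = Mul(Mul(Rational(-31, 5), -32), -14) = Mul(Rational(992, 5), -14) = Rational(-13888, 5) ≈ -2777.6)
Mul(Add(-245576, z), Add(-53086, -24542)) = Mul(Add(-245576, Rational(-13888, 5)), Add(-53086, -24542)) = Mul(Rational(-1241768, 5), -77628) = Rational(96395966304, 5)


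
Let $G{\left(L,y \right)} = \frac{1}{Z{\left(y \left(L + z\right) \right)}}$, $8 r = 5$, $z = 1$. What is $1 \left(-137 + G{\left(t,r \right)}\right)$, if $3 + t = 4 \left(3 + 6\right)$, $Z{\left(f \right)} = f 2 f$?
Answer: $- \frac{989817}{7225} \approx -137.0$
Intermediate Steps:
$Z{\left(f \right)} = 2 f^{2}$ ($Z{\left(f \right)} = 2 f f = 2 f^{2}$)
$t = 33$ ($t = -3 + 4 \left(3 + 6\right) = -3 + 4 \cdot 9 = -3 + 36 = 33$)
$r = \frac{5}{8}$ ($r = \frac{1}{8} \cdot 5 = \frac{5}{8} \approx 0.625$)
$G{\left(L,y \right)} = \frac{1}{2 y^{2} \left(1 + L\right)^{2}}$ ($G{\left(L,y \right)} = \frac{1}{2 \left(y \left(L + 1\right)\right)^{2}} = \frac{1}{2 \left(y \left(1 + L\right)\right)^{2}} = \frac{1}{2 y^{2} \left(1 + L\right)^{2}}$)
$1 \left(-137 + G{\left(t,r \right)}\right) = 1 \left(-137 + \frac{1}{2 \cdot \frac{25}{64} \left(1 + 33\right)^{2}}\right) = 1 \left(-137 + \frac{1}{2} \cdot \frac{64}{25} \cdot \frac{1}{1156}\right) = 1 \left(-137 + \frac{8}{7225}\right) = 1 \left(- \frac{989817}{7225}\right) = - \frac{989817}{7225}$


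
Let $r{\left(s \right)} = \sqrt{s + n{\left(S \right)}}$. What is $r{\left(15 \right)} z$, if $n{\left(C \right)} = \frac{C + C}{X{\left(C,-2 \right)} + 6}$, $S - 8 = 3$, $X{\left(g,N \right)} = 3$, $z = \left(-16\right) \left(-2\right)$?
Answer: $\frac{32 \sqrt{157}}{3} \approx 133.65$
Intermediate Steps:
$z = 32$
$S = 11$ ($S = 8 + 3 = 11$)
$n{\left(C \right)} = \frac{2 C}{9}$ ($n{\left(C \right)} = \frac{C + C}{3 + 6} = \frac{2 C}{9}$)
$r{\left(s \right)} = \sqrt{\frac{22}{9} + s}$ ($r{\left(s \right)} = \sqrt{s + \frac{2}{9} \cdot 11} = \sqrt{s + \frac{22}{9}} = \sqrt{\frac{22}{9} + s}$)
$r{\left(15 \right)} z = \frac{\sqrt{22 + 9 \cdot 15}}{3} \cdot 32 = \frac{\sqrt{22 + 135}}{3} \cdot 32 = \frac{\sqrt{157}}{3} \cdot 32 = \frac{32 \sqrt{157}}{3}$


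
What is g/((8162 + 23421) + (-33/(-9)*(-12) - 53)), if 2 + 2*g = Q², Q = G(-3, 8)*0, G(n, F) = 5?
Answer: -1/31486 ≈ -3.1760e-5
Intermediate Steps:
Q = 0 (Q = 5*0 = 0)
g = -1 (g = -1 + (½)*0² = -1 + (½)*0 = -1 + 0 = -1)
g/((8162 + 23421) + (-33/(-9)*(-12) - 53)) = -1/((8162 + 23421) + (-33/(-9)*(-12) - 53)) = -1/(31583 + (-33*(-⅑)*(-12) - 53)) = -1/(31583 + ((11/3)*(-12) - 53)) = -1/(31583 + (-44 - 53)) = -1/(31583 - 97) = -1/31486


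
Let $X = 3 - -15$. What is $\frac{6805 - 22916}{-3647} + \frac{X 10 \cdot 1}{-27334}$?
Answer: $\frac{219860807}{49843549} \approx 4.411$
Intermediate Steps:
$X = 18$ ($X = 3 + 15 = 18$)
$\frac{6805 - 22916}{-3647} + \frac{X 10 \cdot 1}{-27334} = \frac{6805 - 22916}{-3647} + \frac{18 \cdot 10 \cdot 1}{-27334} = \left(6805 - 22916\right) \left(- \frac{1}{3647}\right) + 180 \cdot 1 \left(- \frac{1}{27334}\right) = \left(-16111\right) \left(- \frac{1}{3647}\right) + 180 \left(- \frac{1}{27334}\right) = \frac{16111}{3647} - \frac{90}{13667} = \frac{219860807}{49843549}$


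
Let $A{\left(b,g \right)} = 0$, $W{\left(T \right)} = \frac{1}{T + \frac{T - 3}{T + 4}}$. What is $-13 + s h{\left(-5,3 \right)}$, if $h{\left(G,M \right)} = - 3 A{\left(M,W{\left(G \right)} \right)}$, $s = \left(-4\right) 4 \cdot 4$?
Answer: $-13$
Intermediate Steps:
$s = -64$ ($s = \left(-16\right) 4 = -64$)
$W{\left(T \right)} = \frac{1}{T + \frac{-3 + T}{4 + T}}$
$h{\left(G,M \right)} = 0$ ($h{\left(G,M \right)} = \left(-3\right) 0 = 0$)
$-13 + s h{\left(-5,3 \right)} = -13 - 0 = -13 + 0 = -13$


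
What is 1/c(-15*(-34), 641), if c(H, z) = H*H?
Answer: 1/260100 ≈ 3.8447e-6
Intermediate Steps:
c(H, z) = H²
1/c(-15*(-34), 641) = 1/((-15*(-34))²) = 1/(510²) = 1/260100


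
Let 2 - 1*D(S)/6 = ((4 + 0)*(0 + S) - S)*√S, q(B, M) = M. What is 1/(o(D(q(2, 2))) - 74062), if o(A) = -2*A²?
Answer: -39767/3159842594 - 432*√2/1579921297 ≈ -1.2972e-5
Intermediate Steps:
D(S) = 12 - 18*S^(3/2) (D(S) = 12 - 6*((4 + 0)*(0 + S) - S)*√S = 12 - 6*(4*S - S)*√S = 12 - 6*3*S*√S = 12 - 18*S^(3/2))
1/(o(D(q(2, 2))) - 74062) = 1/(-2*(12 - 36*√2)² - 74062) = 1/(-74062 - 2*(12 - 36*√2)²)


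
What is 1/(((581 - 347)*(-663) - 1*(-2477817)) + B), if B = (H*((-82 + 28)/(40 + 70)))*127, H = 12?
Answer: 55/127705977 ≈ 4.3068e-7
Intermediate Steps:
B = -41148/55 (B = (12*((-82 + 28)/(40 + 70)))*127 = (12*(-54/110))*127 = (12*(-54*1/110))*127 = (12*(-27/55))*127 = -324/55*127 = -41148/55 ≈ -748.15)
1/(((581 - 347)*(-663) - 1*(-2477817)) + B) = 1/(((581 - 347)*(-663) - 1*(-2477817)) - 41148/55) = 1/((234*(-663) + 2477817) - 41148/55) = 1/((-155142 + 2477817) - 41148/55) = 1/(2322675 - 41148/55) = 1/(127705977/55) = 55/127705977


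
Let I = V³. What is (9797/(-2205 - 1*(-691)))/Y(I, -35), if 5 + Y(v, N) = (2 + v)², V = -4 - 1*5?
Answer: -9797/800185336 ≈ -1.2243e-5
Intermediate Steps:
V = -9 (V = -4 - 5 = -9)
I = -729 (I = (-9)³ = -729)
Y(v, N) = -5 + (2 + v)²
(9797/(-2205 - 1*(-691)))/Y(I, -35) = (9797/(-2205 - 1*(-691)))/(-5 + (2 - 729)²) = (9797/(-2205 + 691))/(-5 + (-727)²) = (9797/(-1514))/(-5 + 528529) = (9797*(-1/1514))/528524 = -9797/1514*1/528524 = -9797/800185336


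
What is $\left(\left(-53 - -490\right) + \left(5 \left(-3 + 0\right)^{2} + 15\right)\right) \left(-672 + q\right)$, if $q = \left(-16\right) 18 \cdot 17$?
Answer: $-2767296$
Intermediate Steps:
$q = -4896$ ($q = \left(-288\right) 17 = -4896$)
$\left(\left(-53 - -490\right) + \left(5 \left(-3 + 0\right)^{2} + 15\right)\right) \left(-672 + q\right) = \left(\left(-53 - -490\right) + \left(5 \left(-3 + 0\right)^{2} + 15\right)\right) \left(-672 - 4896\right) = \left(\left(-53 + 490\right) + \left(5 \left(-3\right)^{2} + 15\right)\right) \left(-5568\right) = \left(437 + \left(5 \cdot 9 + 15\right)\right) \left(-5568\right) = \left(437 + \left(45 + 15\right)\right) \left(-5568\right) = \left(437 + 60\right) \left(-5568\right) = 497 \left(-5568\right) = -2767296$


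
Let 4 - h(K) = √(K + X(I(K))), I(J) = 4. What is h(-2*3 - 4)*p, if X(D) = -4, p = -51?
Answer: -204 + 51*I*√14 ≈ -204.0 + 190.82*I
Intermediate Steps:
h(K) = 4 - √(-4 + K) (h(K) = 4 - √(K - 4) = 4 - √(-4 + K))
h(-2*3 - 4)*p = (4 - √(-4 + (-2*3 - 4)))*(-51) = (4 - √(-4 + (-6 - 4)))*(-51) = (4 - √(-4 - 10))*(-51) = (4 - √(-14))*(-51) = (4 - I*√14)*(-51) = -204 + 51*I*√14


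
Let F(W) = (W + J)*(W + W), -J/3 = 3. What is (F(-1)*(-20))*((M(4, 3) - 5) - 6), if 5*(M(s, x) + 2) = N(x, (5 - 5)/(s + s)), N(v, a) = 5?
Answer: 4800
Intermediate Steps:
J = -9 (J = -3*3 = -9)
F(W) = 2*W*(-9 + W) (F(W) = (W - 9)*(W + W) = (-9 + W)*(2*W) = 2*W*(-9 + W))
M(s, x) = -1 (M(s, x) = -2 + (1/5)*5 = -2 + 1 = -1)
(F(-1)*(-20))*((M(4, 3) - 5) - 6) = ((2*(-1)*(-9 - 1))*(-20))*((-1 - 5) - 6) = ((2*(-1)*(-10))*(-20))*(-6 - 6) = (20*(-20))*(-12) = -400*(-12) = 4800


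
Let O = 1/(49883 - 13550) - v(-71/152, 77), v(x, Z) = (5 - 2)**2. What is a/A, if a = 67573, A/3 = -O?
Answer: 818376603/326996 ≈ 2502.7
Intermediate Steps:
v(x, Z) = 9 (v(x, Z) = 3**2 = 9)
O = -326996/36333 (O = 1/(49883 - 13550) - 1*9 = 1/36333 - 9 = -326996/36333 ≈ -9.0000)
A = 326996/12111 (A = 3*(-1*(-326996/36333)) = 3*(326996/36333) = 326996/12111 ≈ 27.000)
a/A = 67573/(326996/12111) = 67573*(12111/326996) = 818376603/326996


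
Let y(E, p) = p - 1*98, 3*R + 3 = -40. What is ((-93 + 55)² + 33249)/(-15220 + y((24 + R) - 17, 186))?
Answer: -34693/15132 ≈ -2.2927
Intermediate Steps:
R = -43/3 (R = -1 + (⅓)*(-40) = -1 - 40/3 = -43/3 ≈ -14.333)
y(E, p) = -98 + p (y(E, p) = p - 98 = -98 + p)
((-93 + 55)² + 33249)/(-15220 + y((24 + R) - 17, 186)) = ((-93 + 55)² + 33249)/(-15220 + (-98 + 186)) = ((-38)² + 33249)/(-15220 + 88) = (1444 + 33249)/(-15132) = 34693*(-1/15132) = -34693/15132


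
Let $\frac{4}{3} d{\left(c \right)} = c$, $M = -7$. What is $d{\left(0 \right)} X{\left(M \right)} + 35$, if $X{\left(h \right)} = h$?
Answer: $35$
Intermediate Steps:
$d{\left(c \right)} = \frac{3 c}{4}$
$d{\left(0 \right)} X{\left(M \right)} + 35 = \frac{3}{4} \cdot 0 \left(-7\right) + 35 = 0 \left(-7\right) + 35 = 0 + 35 = 35$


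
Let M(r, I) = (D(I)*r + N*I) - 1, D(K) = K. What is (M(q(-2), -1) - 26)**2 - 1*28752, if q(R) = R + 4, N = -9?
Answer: -28352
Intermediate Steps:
q(R) = 4 + R
M(r, I) = -1 - 9*I + I*r (M(r, I) = (I*r - 9*I) - 1 = (-9*I + I*r) - 1 = -1 - 9*I + I*r)
(M(q(-2), -1) - 26)**2 - 1*28752 = ((-1 - 9*(-1) - (4 - 2)) - 26)**2 - 1*28752 = ((-1 + 9 - 1*2) - 26)**2 - 28752 = ((-1 + 9 - 2) - 26)**2 - 28752 = (6 - 26)**2 - 28752 = (-20)**2 - 28752 = 400 - 28752 = -28352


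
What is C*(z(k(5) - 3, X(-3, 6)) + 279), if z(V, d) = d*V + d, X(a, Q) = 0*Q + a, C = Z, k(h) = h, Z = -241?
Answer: -65070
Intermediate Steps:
C = -241
X(a, Q) = a (X(a, Q) = 0 + a = a)
z(V, d) = d + V*d (z(V, d) = V*d + d = d + V*d)
C*(z(k(5) - 3, X(-3, 6)) + 279) = -241*(-3*(1 + (5 - 3)) + 279) = -241*(-3*(1 + 2) + 279) = -241*(-3*3 + 279) = -241*(-9 + 279) = -241*270 = -65070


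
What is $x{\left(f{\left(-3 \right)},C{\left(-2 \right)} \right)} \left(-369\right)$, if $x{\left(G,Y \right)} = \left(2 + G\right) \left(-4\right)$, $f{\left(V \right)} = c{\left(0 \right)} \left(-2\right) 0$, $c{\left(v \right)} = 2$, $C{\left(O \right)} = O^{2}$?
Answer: $2952$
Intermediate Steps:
$f{\left(V \right)} = 0$ ($f{\left(V \right)} = 2 \left(-2\right) 0 = \left(-4\right) 0 = 0$)
$x{\left(G,Y \right)} = -8 - 4 G$
$x{\left(f{\left(-3 \right)},C{\left(-2 \right)} \right)} \left(-369\right) = \left(-8 - 0\right) \left(-369\right) = \left(-8 + 0\right) \left(-369\right) = \left(-8\right) \left(-369\right) = 2952$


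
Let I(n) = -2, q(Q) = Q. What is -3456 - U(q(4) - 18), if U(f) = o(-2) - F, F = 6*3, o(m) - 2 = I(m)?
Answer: -3438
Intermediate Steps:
o(m) = 0 (o(m) = 2 - 2 = 0)
F = 18
U(f) = -18 (U(f) = 0 - 1*18 = 0 - 18 = -18)
-3456 - U(q(4) - 18) = -3456 - 1*(-18) = -3456 + 18 = -3438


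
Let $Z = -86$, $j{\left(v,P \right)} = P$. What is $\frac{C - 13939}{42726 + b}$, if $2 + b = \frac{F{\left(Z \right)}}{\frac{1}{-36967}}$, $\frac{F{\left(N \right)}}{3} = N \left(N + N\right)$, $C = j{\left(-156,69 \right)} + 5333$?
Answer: $\frac{8537}{1640404868} \approx 5.2042 \cdot 10^{-6}$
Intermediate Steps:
$C = 5402$ ($C = 69 + 5333 = 5402$)
$F{\left(N \right)} = 6 N^{2}$ ($F{\left(N \right)} = 3 N \left(N + N\right) = 3 N 2 N = 3 \cdot 2 N^{2} = 6 N^{2}$)
$b = -1640447594$ ($b = -2 + \frac{6 \left(-86\right)^{2}}{\frac{1}{-36967}} = -2 + \frac{6 \cdot 7396}{- \frac{1}{36967}} = -2 + 44376 \left(-36967\right) = -2 - 1640447592 = -1640447594$)
$\frac{C - 13939}{42726 + b} = \frac{5402 - 13939}{42726 - 1640447594} = - \frac{8537}{-1640404868} = \left(-8537\right) \left(- \frac{1}{1640404868}\right) = \frac{8537}{1640404868}$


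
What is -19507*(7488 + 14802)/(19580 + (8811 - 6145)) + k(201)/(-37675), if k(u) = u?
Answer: -8190755013348/419059025 ≈ -19546.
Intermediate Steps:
-19507*(7488 + 14802)/(19580 + (8811 - 6145)) + k(201)/(-37675) = -19507*(7488 + 14802)/(19580 + (8811 - 6145)) + 201/(-37675) = -19507*22290/(19580 + 2666) + 201*(-1/37675) = -19507/(22246*(1/22290)) - 201/37675 = -19507/11123/11145 - 201/37675 = -19507*11145/11123 - 201/37675 = -217405515/11123 - 201/37675 = -8190755013348/419059025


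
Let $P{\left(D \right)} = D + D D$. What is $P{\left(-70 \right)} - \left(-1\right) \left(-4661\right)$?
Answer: $169$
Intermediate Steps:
$P{\left(D \right)} = D + D^{2}$
$P{\left(-70 \right)} - \left(-1\right) \left(-4661\right) = - 70 \left(1 - 70\right) - \left(-1\right) \left(-4661\right) = \left(-70\right) \left(-69\right) - 4661 = 4830 - 4661 = 169$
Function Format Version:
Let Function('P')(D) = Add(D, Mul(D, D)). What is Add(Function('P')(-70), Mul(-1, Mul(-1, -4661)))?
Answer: 169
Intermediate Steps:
Function('P')(D) = Add(D, Pow(D, 2))
Add(Function('P')(-70), Mul(-1, Mul(-1, -4661))) = Add(Mul(-70, Add(1, -70)), Mul(-1, Mul(-1, -4661))) = Add(Mul(-70, -69), Mul(-1, 4661)) = Add(4830, -4661) = 169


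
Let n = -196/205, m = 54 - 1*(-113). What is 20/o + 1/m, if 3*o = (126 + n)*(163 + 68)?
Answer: 1329259/164813803 ≈ 0.0080652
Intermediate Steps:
m = 167 (m = 54 + 113 = 167)
n = -196/205 (n = -196*1/205 = -196/205 ≈ -0.95610)
o = 1973818/205 (o = ((126 - 196/205)*(163 + 68))/3 = ((25634/205)*231)/3 = (1/3)*(5921454/205) = 1973818/205 ≈ 9628.4)
20/o + 1/m = 20/(1973818/205) + 1/167 = 20*(205/1973818) + 1*(1/167) = 2050/986909 + 1/167 = 1329259/164813803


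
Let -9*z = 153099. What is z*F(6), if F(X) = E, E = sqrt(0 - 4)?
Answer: -34022*I ≈ -34022.0*I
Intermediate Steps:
E = 2*I (E = sqrt(-4) = 2*I ≈ 2.0*I)
F(X) = 2*I
z = -17011 (z = -1/9*153099 = -17011)
z*F(6) = -34022*I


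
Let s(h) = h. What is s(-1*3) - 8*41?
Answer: -331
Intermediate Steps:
s(-1*3) - 8*41 = -1*3 - 8*41 = -3 - 328 = -331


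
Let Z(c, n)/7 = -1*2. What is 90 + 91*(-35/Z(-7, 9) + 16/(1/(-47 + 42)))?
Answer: -13925/2 ≈ -6962.5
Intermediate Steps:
Z(c, n) = -14 (Z(c, n) = 7*(-1*2) = 7*(-2) = -14)
90 + 91*(-35/Z(-7, 9) + 16/(1/(-47 + 42))) = 90 + 91*(-35/(-14) + 16/(1/(-47 + 42))) = 90 + 91*(-35*(-1/14) + 16/(1/(-5))) = 90 + 91*(5/2 + 16/(-⅕)) = 90 + 91*(5/2 + 16*(-5)) = 90 + 91*(5/2 - 80) = 90 + 91*(-155/2) = 90 - 14105/2 = -13925/2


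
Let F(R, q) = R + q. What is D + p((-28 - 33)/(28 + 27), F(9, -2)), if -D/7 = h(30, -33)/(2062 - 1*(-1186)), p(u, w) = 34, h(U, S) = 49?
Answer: 15727/464 ≈ 33.894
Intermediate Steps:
D = -49/464 (D = -343/(2062 - 1*(-1186)) = -343/(2062 + 1186) = -343/3248 = -7*7/464 = -49/464 ≈ -0.10560)
D + p((-28 - 33)/(28 + 27), F(9, -2)) = -49/464 + 34 = 15727/464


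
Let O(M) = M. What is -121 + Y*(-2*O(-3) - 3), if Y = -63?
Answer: -310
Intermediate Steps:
-121 + Y*(-2*O(-3) - 3) = -121 - 63*(-2*(-3) - 3) = -121 - 63*(6 - 3) = -121 - 63*3 = -121 - 189 = -310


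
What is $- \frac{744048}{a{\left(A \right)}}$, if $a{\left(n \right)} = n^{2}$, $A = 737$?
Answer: $- \frac{744048}{543169} \approx -1.3698$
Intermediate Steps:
$- \frac{744048}{a{\left(A \right)}} = - \frac{744048}{737^{2}} = - \frac{744048}{543169}$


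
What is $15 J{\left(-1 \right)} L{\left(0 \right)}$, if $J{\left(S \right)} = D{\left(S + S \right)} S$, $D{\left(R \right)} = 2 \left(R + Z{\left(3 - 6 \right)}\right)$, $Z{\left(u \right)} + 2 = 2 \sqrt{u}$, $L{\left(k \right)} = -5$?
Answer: $-600 + 300 i \sqrt{3} \approx -600.0 + 519.62 i$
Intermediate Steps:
$Z{\left(u \right)} = -2 + 2 \sqrt{u}$
$D{\left(R \right)} = -4 + 2 R + 4 i \sqrt{3}$ ($D{\left(R \right)} = 2 \left(R - \left(2 - 2 \sqrt{3 - 6}\right)\right) = 2 \left(R - \left(2 - 2 \sqrt{-3}\right)\right) = 2 \left(R - \left(2 - 2 i \sqrt{3}\right)\right) = 2 \left(-2 + R + 2 i \sqrt{3}\right) = -4 + 2 R + 4 i \sqrt{3}$)
$J{\left(S \right)} = S \left(-4 + 4 S + 4 i \sqrt{3}\right)$ ($J{\left(S \right)} = \left(-4 + 2 \left(S + S\right) + 4 i \sqrt{3}\right) S = \left(-4 + 2 \cdot 2 S + 4 i \sqrt{3}\right) S = \left(-4 + 4 S + 4 i \sqrt{3}\right) S = S \left(-4 + 4 S + 4 i \sqrt{3}\right)$)
$15 J{\left(-1 \right)} L{\left(0 \right)} = 15 \cdot 4 \left(-1\right) \left(-1 - 1 + i \sqrt{3}\right) \left(-5\right) = 15 \cdot 4 \left(-1\right) \left(-2 + i \sqrt{3}\right) \left(-5\right) = 15 \left(8 - 4 i \sqrt{3}\right) \left(-5\right) = \left(120 - 60 i \sqrt{3}\right) \left(-5\right) = -600 + 300 i \sqrt{3}$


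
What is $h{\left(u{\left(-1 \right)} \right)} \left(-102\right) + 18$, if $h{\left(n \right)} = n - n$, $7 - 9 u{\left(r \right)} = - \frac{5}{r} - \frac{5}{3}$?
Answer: $18$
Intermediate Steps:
$u{\left(r \right)} = \frac{26}{27} + \frac{5}{9 r}$ ($u{\left(r \right)} = \frac{7}{9} - \frac{- \frac{5}{r} - \frac{5}{3}}{9} = \frac{7}{9} - \frac{- \frac{5}{3} - \frac{5}{r}}{9} = \frac{7}{9} + \left(\frac{5}{27} + \frac{5}{9 r}\right) = \frac{26}{27} + \frac{5}{9 r}$)
$h{\left(n \right)} = 0$
$h{\left(u{\left(-1 \right)} \right)} \left(-102\right) + 18 = 0 \left(-102\right) + 18 = 0 + 18 = 18$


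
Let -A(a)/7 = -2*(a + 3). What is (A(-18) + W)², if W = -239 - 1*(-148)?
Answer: 90601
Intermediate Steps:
A(a) = 42 + 14*a (A(a) = -(-14)*(a + 3) = -(-14)*(3 + a) = -7*(-6 - 2*a) = 42 + 14*a)
W = -91 (W = -239 + 148 = -91)
(A(-18) + W)² = ((42 + 14*(-18)) - 91)² = ((42 - 252) - 91)² = (-210 - 91)² = (-301)² = 90601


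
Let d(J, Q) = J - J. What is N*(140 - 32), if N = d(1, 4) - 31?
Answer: -3348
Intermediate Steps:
d(J, Q) = 0
N = -31 (N = 0 - 31 = -31)
N*(140 - 32) = -31*(140 - 32) = -31*108 = -3348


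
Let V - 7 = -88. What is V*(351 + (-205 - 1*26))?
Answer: -9720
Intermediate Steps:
V = -81 (V = 7 - 88 = -81)
V*(351 + (-205 - 1*26)) = -81*(351 + (-205 - 1*26)) = -81*(351 + (-205 - 26)) = -81*(351 - 231) = -81*120 = -9720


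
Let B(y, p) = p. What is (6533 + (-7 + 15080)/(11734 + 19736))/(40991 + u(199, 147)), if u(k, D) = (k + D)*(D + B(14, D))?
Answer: 205608583/4491241050 ≈ 0.045780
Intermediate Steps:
u(k, D) = 2*D*(D + k) (u(k, D) = (k + D)*(D + D) = (D + k)*(2*D) = 2*D*(D + k))
(6533 + (-7 + 15080)/(11734 + 19736))/(40991 + u(199, 147)) = (6533 + (-7 + 15080)/(11734 + 19736))/(40991 + 2*147*(147 + 199)) = (6533 + 15073/31470)/(40991 + 2*147*346) = (6533 + 15073*(1/31470))/(40991 + 101724) = (6533 + 15073/31470)/142715 = (205608583/31470)*(1/142715) = 205608583/4491241050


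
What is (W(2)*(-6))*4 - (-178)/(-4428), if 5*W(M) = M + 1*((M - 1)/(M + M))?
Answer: -120001/11070 ≈ -10.840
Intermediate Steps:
W(M) = M/5 + (-1 + M)/(10*M) (W(M) = (M + 1*((M - 1)/(M + M)))/5 = (M + 1*((-1 + M)/((2*M))))/5 = (M + 1*((-1 + M)*(1/(2*M))))/5 = (M + 1*((-1 + M)/(2*M)))/5 = (M + (-1 + M)/(2*M))/5 = M/5 + (-1 + M)/(10*M))
(W(2)*(-6))*4 - (-178)/(-4428) = (((⅒)*(-1 + 2*(1 + 2*2))/2)*(-6))*4 - (-178)/(-4428) = (((⅒)*(½)*(-1 + 2*(1 + 4)))*(-6))*4 - (-178)*(-1)/4428 = (((⅒)*(½)*(-1 + 2*5))*(-6))*4 - 1*89/2214 = (((⅒)*(½)*(-1 + 10))*(-6))*4 - 89/2214 = (((⅒)*(½)*9)*(-6))*4 - 89/2214 = ((9/20)*(-6))*4 - 89/2214 = -27/10*4 - 89/2214 = -54/5 - 89/2214 = -120001/11070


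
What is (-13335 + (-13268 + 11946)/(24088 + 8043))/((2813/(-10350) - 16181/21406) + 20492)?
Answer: -93802402217475/144139219746511 ≈ -0.65078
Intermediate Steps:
(-13335 + (-13268 + 11946)/(24088 + 8043))/((2813/(-10350) - 16181/21406) + 20492) = (-13335 - 1322/32131)/((2813*(-1/10350) - 16181*1/21406) + 20492) = (-13335 - 1322*1/32131)/((-2813/10350 - 1471/1946) + 20492) = (-13335 - 1322/32131)/(-5174737/5035275 + 20492) = -428468207/(32131*103177680563/5035275) = -428468207/32131*5035275/103177680563 = -93802402217475/144139219746511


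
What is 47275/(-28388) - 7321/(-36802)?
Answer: -765993001/522367588 ≈ -1.4664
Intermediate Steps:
47275/(-28388) - 7321/(-36802) = 47275*(-1/28388) - 7321*(-1/36802) = -47275/28388 + 7321/36802 = -765993001/522367588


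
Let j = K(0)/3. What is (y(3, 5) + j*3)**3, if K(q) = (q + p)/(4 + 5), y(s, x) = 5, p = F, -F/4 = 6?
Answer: 343/27 ≈ 12.704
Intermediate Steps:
F = -24 (F = -4*6 = -24)
p = -24
K(q) = -8/3 + q/9 (K(q) = (q - 24)/(4 + 5) = (-24 + q)/9 = (-24 + q)*(1/9) = -8/3 + q/9)
j = -8/9 (j = (-8/3 + (1/9)*0)/3 = (-8/3 + 0)*(1/3) = -8/3*1/3 = -8/9 ≈ -0.88889)
(y(3, 5) + j*3)**3 = (5 - 8/9*3)**3 = (5 - 8/3)**3 = (7/3)**3 = 343/27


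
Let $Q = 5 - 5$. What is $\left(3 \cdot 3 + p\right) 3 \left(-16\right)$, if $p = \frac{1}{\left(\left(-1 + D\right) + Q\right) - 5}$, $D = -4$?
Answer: $- \frac{2136}{5} \approx -427.2$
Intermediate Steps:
$Q = 0$
$p = - \frac{1}{10}$ ($p = \frac{1}{\left(\left(-1 - 4\right) + 0\right) - 5} = \frac{1}{\left(-5 + 0\right) - 5} = \frac{1}{-5 - 5} = \frac{1}{-10} = - \frac{1}{10} \approx -0.1$)
$\left(3 \cdot 3 + p\right) 3 \left(-16\right) = \left(3 \cdot 3 - \frac{1}{10}\right) 3 \left(-16\right) = \left(9 - \frac{1}{10}\right) 3 \left(-16\right) = \frac{89}{10} \cdot 3 \left(-16\right) = \frac{267}{10} \left(-16\right) = - \frac{2136}{5}$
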